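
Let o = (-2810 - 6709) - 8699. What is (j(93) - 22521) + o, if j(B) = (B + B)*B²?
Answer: 1567975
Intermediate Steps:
j(B) = 2*B³ (j(B) = (2*B)*B² = 2*B³)
o = -18218 (o = -9519 - 8699 = -18218)
(j(93) - 22521) + o = (2*93³ - 22521) - 18218 = (2*804357 - 22521) - 18218 = (1608714 - 22521) - 18218 = 1586193 - 18218 = 1567975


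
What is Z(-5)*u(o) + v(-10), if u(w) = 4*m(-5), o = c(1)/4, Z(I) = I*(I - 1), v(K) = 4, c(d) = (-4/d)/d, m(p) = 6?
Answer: 724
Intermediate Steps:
c(d) = -4/d**2
Z(I) = I*(-1 + I)
o = -1 (o = -4/1**2/4 = -4*1*(1/4) = -4*1/4 = -1)
u(w) = 24 (u(w) = 4*6 = 24)
Z(-5)*u(o) + v(-10) = -5*(-1 - 5)*24 + 4 = -5*(-6)*24 + 4 = 30*24 + 4 = 720 + 4 = 724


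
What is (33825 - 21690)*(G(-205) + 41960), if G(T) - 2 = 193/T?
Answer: 20877095259/41 ≈ 5.0920e+8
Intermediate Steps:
G(T) = 2 + 193/T
(33825 - 21690)*(G(-205) + 41960) = (33825 - 21690)*((2 + 193/(-205)) + 41960) = 12135*((2 + 193*(-1/205)) + 41960) = 12135*((2 - 193/205) + 41960) = 12135*(217/205 + 41960) = 12135*(8602017/205) = 20877095259/41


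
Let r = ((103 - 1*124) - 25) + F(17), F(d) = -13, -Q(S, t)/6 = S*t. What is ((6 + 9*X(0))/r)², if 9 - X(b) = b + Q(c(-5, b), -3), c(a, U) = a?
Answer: 804609/3481 ≈ 231.14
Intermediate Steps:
Q(S, t) = -6*S*t
X(b) = 99 - b (X(b) = 9 - (b - 6*(-5)*(-3)) = 9 - (b - 90) = 9 - (-90 + b) = 9 + (90 - b) = 99 - b)
r = -59 (r = ((103 - 1*124) - 25) - 13 = ((103 - 124) - 25) - 13 = (-21 - 25) - 13 = -46 - 13 = -59)
((6 + 9*X(0))/r)² = ((6 + 9*(99 - 1*0))/(-59))² = ((6 + 9*(99 + 0))*(-1/59))² = ((6 + 9*99)*(-1/59))² = ((6 + 891)*(-1/59))² = (897*(-1/59))² = (-897/59)² = 804609/3481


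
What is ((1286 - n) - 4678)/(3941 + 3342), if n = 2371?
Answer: -5763/7283 ≈ -0.79130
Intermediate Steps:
((1286 - n) - 4678)/(3941 + 3342) = ((1286 - 1*2371) - 4678)/(3941 + 3342) = ((1286 - 2371) - 4678)/7283 = (-1085 - 4678)*(1/7283) = -5763*1/7283 = -5763/7283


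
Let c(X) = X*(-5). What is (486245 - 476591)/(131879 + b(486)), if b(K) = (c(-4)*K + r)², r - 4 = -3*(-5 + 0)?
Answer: 1609/15830000 ≈ 0.00010164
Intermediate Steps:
c(X) = -5*X
r = 19 (r = 4 - 3*(-5 + 0) = 4 - 3*(-5) = 4 + 15 = 19)
b(K) = (19 + 20*K)² (b(K) = ((-5*(-4))*K + 19)² = (20*K + 19)² = (19 + 20*K)²)
(486245 - 476591)/(131879 + b(486)) = (486245 - 476591)/(131879 + (19 + 20*486)²) = 9654/(131879 + (19 + 9720)²) = 9654/(131879 + 9739²) = 9654/(131879 + 94848121) = 9654/94980000 = 9654*(1/94980000) = 1609/15830000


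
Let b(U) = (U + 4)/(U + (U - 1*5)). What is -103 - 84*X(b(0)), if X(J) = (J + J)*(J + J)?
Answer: -7951/25 ≈ -318.04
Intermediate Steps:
b(U) = (4 + U)/(-5 + 2*U) (b(U) = (4 + U)/(U + (U - 5)) = (4 + U)/(U + (-5 + U)) = (4 + U)/(-5 + 2*U))
X(J) = 4*J**2 (X(J) = (2*J)*(2*J) = 4*J**2)
-103 - 84*X(b(0)) = -103 - 336*((4 + 0)/(-5 + 2*0))**2 = -103 - 336*(4/(-5 + 0))**2 = -103 - 336*(4/(-5))**2 = -103 - 336*(-1/5*4)**2 = -103 - 336*(-4/5)**2 = -103 - 336*16/25 = -103 - 84*64/25 = -103 - 5376/25 = -7951/25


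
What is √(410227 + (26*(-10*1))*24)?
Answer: √403987 ≈ 635.60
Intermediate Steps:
√(410227 + (26*(-10*1))*24) = √(410227 + (26*(-10))*24) = √(410227 - 260*24) = √(410227 - 6240) = √403987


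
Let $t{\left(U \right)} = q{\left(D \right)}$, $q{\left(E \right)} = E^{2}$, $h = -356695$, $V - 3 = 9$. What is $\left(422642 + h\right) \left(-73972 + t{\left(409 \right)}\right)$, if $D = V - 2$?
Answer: $-4871636784$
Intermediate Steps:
$V = 12$ ($V = 3 + 9 = 12$)
$D = 10$ ($D = 12 - 2 = 10$)
$t{\left(U \right)} = 100$ ($t{\left(U \right)} = 10^{2} = 100$)
$\left(422642 + h\right) \left(-73972 + t{\left(409 \right)}\right) = \left(422642 - 356695\right) \left(-73972 + 100\right) = 65947 \left(-73872\right) = -4871636784$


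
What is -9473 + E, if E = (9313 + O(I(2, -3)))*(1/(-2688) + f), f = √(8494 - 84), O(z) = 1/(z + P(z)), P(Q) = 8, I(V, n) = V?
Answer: -254727371/26880 + 2700799*√10/10 ≈ 8.4459e+5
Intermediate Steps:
O(z) = 1/(8 + z) (O(z) = 1/(z + 8) = 1/(8 + z))
f = 29*√10 (f = √8410 = 29*√10 ≈ 91.706)
E = -93131/26880 + 2700799*√10/10 (E = (9313 + 1/(8 + 2))*(1/(-2688) + 29*√10) = (9313 + 1/10)*(-1/2688 + 29*√10) = (9313 + ⅒)*(-1/2688 + 29*√10) = 93131*(-1/2688 + 29*√10)/10 = -93131/26880 + 2700799*√10/10 ≈ 8.5406e+5)
-9473 + E = -9473 + (-93131/26880 + 2700799*√10/10) = -254727371/26880 + 2700799*√10/10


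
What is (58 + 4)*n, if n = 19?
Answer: 1178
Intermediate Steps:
(58 + 4)*n = (58 + 4)*19 = 62*19 = 1178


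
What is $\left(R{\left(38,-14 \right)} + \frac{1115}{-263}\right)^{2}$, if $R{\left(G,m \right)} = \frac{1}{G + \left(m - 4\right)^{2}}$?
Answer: $\frac{162704936689}{9064182436} \approx 17.95$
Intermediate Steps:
$R{\left(G,m \right)} = \frac{1}{G + \left(-4 + m\right)^{2}}$
$\left(R{\left(38,-14 \right)} + \frac{1115}{-263}\right)^{2} = \left(\frac{1}{38 + \left(-4 - 14\right)^{2}} + \frac{1115}{-263}\right)^{2} = \left(\frac{1}{38 + \left(-18\right)^{2}} + 1115 \left(- \frac{1}{263}\right)\right)^{2} = \left(\frac{1}{38 + 324} - \frac{1115}{263}\right)^{2} = \left(\frac{1}{362} - \frac{1115}{263}\right)^{2} = \left(- \frac{403367}{95206}\right)^{2} = \frac{162704936689}{9064182436}$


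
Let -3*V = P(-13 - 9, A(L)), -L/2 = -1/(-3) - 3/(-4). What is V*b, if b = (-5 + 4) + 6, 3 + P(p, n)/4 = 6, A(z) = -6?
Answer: -20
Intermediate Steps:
L = -13/6 (L = -2*(-1/(-3) - 3/(-4)) = -2*(-1*(-⅓) - 3*(-¼)) = -2*(⅓ + ¾) = -2*13/12 = -13/6 ≈ -2.1667)
P(p, n) = 12 (P(p, n) = -12 + 4*6 = -12 + 24 = 12)
V = -4 (V = -⅓*12 = -4)
b = 5 (b = -1 + 6 = 5)
V*b = -4*5 = -20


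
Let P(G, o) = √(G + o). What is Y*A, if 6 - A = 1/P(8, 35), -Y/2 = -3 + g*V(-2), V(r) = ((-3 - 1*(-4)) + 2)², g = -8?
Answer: 900 - 150*√43/43 ≈ 877.13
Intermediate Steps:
V(r) = 9 (V(r) = ((-3 + 4) + 2)² = (1 + 2)² = 3² = 9)
Y = 150 (Y = -2*(-3 - 8*9) = -2*(-3 - 72) = -2*(-75) = 150)
A = 6 - √43/43 (A = 6 - 1/(√(8 + 35)) = 6 - 1/(√43) = 6 - √43/43 ≈ 5.8475)
Y*A = 150*(6 - √43/43) = 900 - 150*√43/43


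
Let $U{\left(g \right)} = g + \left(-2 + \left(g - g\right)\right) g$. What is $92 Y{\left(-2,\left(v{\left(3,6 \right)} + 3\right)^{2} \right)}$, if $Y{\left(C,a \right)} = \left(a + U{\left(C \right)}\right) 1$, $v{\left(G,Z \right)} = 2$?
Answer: $2484$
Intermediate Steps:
$U{\left(g \right)} = - g$ ($U{\left(g \right)} = g + \left(-2 + 0\right) g = g - 2 g = - g$)
$Y{\left(C,a \right)} = a - C$ ($Y{\left(C,a \right)} = \left(a - C\right) 1 = a - C$)
$92 Y{\left(-2,\left(v{\left(3,6 \right)} + 3\right)^{2} \right)} = 92 \left(\left(2 + 3\right)^{2} - -2\right) = 92 \left(5^{2} + 2\right) = 92 \left(25 + 2\right) = 92 \cdot 27 = 2484$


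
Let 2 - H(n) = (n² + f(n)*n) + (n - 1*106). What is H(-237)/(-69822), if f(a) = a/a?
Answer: 18529/23274 ≈ 0.79612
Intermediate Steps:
f(a) = 1
H(n) = 108 - n² - 2*n (H(n) = 2 - ((n² + 1*n) + (n - 1*106)) = 2 - ((n² + n) + (n - 106)) = 2 - ((n + n²) + (-106 + n)) = 2 - (-106 + n² + 2*n) = 2 + (106 - n² - 2*n) = 108 - n² - 2*n)
H(-237)/(-69822) = (108 - 1*(-237)² - 2*(-237))/(-69822) = (108 - 1*56169 + 474)*(-1/69822) = (108 - 56169 + 474)*(-1/69822) = -55587*(-1/69822) = 18529/23274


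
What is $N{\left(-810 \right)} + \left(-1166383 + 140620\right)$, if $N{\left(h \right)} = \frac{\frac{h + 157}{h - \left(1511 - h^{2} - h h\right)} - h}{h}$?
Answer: $- \frac{1088337645269707}{1061001990} \approx -1.0258 \cdot 10^{6}$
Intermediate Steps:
$N{\left(h \right)} = \frac{- h + \frac{157 + h}{-1511 + h + 2 h^{2}}}{h}$ ($N{\left(h \right)} = \frac{\frac{157 + h}{h + \left(\left(h^{2} + h^{2}\right) - 1511\right)} - h}{h} = \frac{\frac{157 + h}{h + \left(2 h^{2} - 1511\right)} - h}{h} = \frac{\frac{157 + h}{h + \left(-1511 + 2 h^{2}\right)} - h}{h} = \frac{\frac{157 + h}{-1511 + h + 2 h^{2}} - h}{h} = \frac{- h + \frac{157 + h}{-1511 + h + 2 h^{2}}}{h}$)
$N{\left(-810 \right)} + \left(-1166383 + 140620\right) = \frac{157 - \left(-810\right)^{2} - 2 \left(-810\right)^{3} + 1512 \left(-810\right)}{\left(-810\right) \left(-1511 - 810 + 2 \left(-810\right)^{2}\right)} + \left(-1166383 + 140620\right) = - \frac{157 - 656100 - -1062882000 - 1224720}{810 \left(-1511 - 810 + 2 \cdot 656100\right)} - 1025763 = - \frac{157 - 656100 + 1062882000 - 1224720}{810 \left(-1511 - 810 + 1312200\right)} - 1025763 = \left(- \frac{1}{810}\right) \frac{1}{1309879} \cdot 1061001337 - 1025763 = - \frac{1061001337}{1061001990} - 1025763 = - \frac{1088337645269707}{1061001990}$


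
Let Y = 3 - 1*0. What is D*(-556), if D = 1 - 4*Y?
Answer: 6116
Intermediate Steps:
Y = 3 (Y = 3 + 0 = 3)
D = -11 (D = 1 - 4*3 = 1 - 12 = -11)
D*(-556) = -11*(-556) = 6116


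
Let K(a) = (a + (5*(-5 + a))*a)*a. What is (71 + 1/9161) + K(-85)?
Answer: -29717862593/9161 ≈ -3.2440e+6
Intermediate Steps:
K(a) = a*(a + a*(-25 + 5*a)) (K(a) = (a + (-25 + 5*a)*a)*a = (a + a*(-25 + 5*a))*a = a*(a + a*(-25 + 5*a)))
(71 + 1/9161) + K(-85) = (71 + 1/9161) + (-85)**2*(-24 + 5*(-85)) = (71 + 1/9161) + 7225*(-24 - 425) = 650432/9161 + 7225*(-449) = 650432/9161 - 3244025 = -29717862593/9161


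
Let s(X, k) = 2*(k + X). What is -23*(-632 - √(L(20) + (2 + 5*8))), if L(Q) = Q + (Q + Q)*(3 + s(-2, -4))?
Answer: 14536 + 23*I*√298 ≈ 14536.0 + 397.04*I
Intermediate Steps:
s(X, k) = 2*X + 2*k (s(X, k) = 2*(X + k) = 2*X + 2*k)
L(Q) = -17*Q (L(Q) = Q + (Q + Q)*(3 + (2*(-2) + 2*(-4))) = Q + (2*Q)*(3 + (-4 - 8)) = Q + (2*Q)*(3 - 12) = Q + (2*Q)*(-9) = Q - 18*Q = -17*Q)
-23*(-632 - √(L(20) + (2 + 5*8))) = -23*(-632 - √(-17*20 + (2 + 5*8))) = -23*(-632 - √(-340 + (2 + 40))) = -23*(-632 - √(-340 + 42)) = -23*(-632 - √(-298)) = -23*(-632 - I*√298) = 14536 + 23*I*√298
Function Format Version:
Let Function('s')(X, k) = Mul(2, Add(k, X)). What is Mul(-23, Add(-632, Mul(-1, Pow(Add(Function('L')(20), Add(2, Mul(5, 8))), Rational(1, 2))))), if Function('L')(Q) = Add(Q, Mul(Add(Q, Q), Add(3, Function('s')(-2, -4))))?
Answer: Add(14536, Mul(23, I, Pow(298, Rational(1, 2)))) ≈ Add(14536., Mul(397.04, I))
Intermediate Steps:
Function('s')(X, k) = Add(Mul(2, X), Mul(2, k)) (Function('s')(X, k) = Mul(2, Add(X, k)) = Add(Mul(2, X), Mul(2, k)))
Function('L')(Q) = Mul(-17, Q) (Function('L')(Q) = Add(Q, Mul(Add(Q, Q), Add(3, Add(Mul(2, -2), Mul(2, -4))))) = Add(Q, Mul(Mul(2, Q), Add(3, Add(-4, -8)))) = Add(Q, Mul(Mul(2, Q), Add(3, -12))) = Add(Q, Mul(Mul(2, Q), -9)) = Add(Q, Mul(-18, Q)) = Mul(-17, Q))
Mul(-23, Add(-632, Mul(-1, Pow(Add(Function('L')(20), Add(2, Mul(5, 8))), Rational(1, 2))))) = Mul(-23, Add(-632, Mul(-1, Pow(Add(Mul(-17, 20), Add(2, Mul(5, 8))), Rational(1, 2))))) = Mul(-23, Add(-632, Mul(-1, Pow(Add(-340, Add(2, 40)), Rational(1, 2))))) = Mul(-23, Add(-632, Mul(-1, Pow(Add(-340, 42), Rational(1, 2))))) = Mul(-23, Add(-632, Mul(-1, Pow(-298, Rational(1, 2))))) = Mul(-23, Add(-632, Mul(-1, Mul(I, Pow(298, Rational(1, 2)))))) = Mul(-23, Add(-632, Mul(-1, I, Pow(298, Rational(1, 2))))) = Add(14536, Mul(23, I, Pow(298, Rational(1, 2))))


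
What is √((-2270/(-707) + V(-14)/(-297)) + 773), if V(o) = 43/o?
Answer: √15210890752134/139986 ≈ 27.861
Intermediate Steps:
√((-2270/(-707) + V(-14)/(-297)) + 773) = √((-2270/(-707) + (43/(-14))/(-297)) + 773) = √((-2270*(-1/707) + (43*(-1/14))*(-1/297)) + 773) = √((2270/707 - 43/14*(-1/297)) + 773) = √((2270/707 + 43/4158) + 773) = √(1352723/419958 + 773) = √(325980257/419958) = √15210890752134/139986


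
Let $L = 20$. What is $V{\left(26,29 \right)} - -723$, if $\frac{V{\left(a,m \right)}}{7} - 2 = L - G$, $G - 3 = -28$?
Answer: $1052$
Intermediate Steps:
$G = -25$ ($G = 3 - 28 = -25$)
$V{\left(a,m \right)} = 329$ ($V{\left(a,m \right)} = 14 + 7 \left(20 - -25\right) = 14 + 7 \left(20 + 25\right) = 14 + 7 \cdot 45 = 14 + 315 = 329$)
$V{\left(26,29 \right)} - -723 = 329 - -723 = 329 + 723 = 1052$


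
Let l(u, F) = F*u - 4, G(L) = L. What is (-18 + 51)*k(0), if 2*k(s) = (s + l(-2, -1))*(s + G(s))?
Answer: 0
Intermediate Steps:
l(u, F) = -4 + F*u
k(s) = s*(-2 + s) (k(s) = ((s + (-4 - 1*(-2)))*(s + s))/2 = ((s + (-4 + 2))*(2*s))/2 = ((s - 2)*(2*s))/2 = ((-2 + s)*(2*s))/2 = (2*s*(-2 + s))/2 = s*(-2 + s))
(-18 + 51)*k(0) = (-18 + 51)*(0*(-2 + 0)) = 33*(0*(-2)) = 33*0 = 0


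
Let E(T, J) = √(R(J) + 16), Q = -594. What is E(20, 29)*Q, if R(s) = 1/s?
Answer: -594*√13485/29 ≈ -2378.6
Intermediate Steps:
R(s) = 1/s
E(T, J) = √(16 + 1/J) (E(T, J) = √(1/J + 16) = √(16 + 1/J))
E(20, 29)*Q = √(16 + 1/29)*(-594) = √(465/29)*(-594) = (√13485/29)*(-594) = -594*√13485/29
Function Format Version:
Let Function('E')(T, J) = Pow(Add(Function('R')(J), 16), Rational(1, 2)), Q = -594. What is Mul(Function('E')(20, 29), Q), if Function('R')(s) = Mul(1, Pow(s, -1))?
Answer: Mul(Rational(-594, 29), Pow(13485, Rational(1, 2))) ≈ -2378.6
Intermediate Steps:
Function('R')(s) = Pow(s, -1)
Function('E')(T, J) = Pow(Add(16, Pow(J, -1)), Rational(1, 2)) (Function('E')(T, J) = Pow(Add(Pow(J, -1), 16), Rational(1, 2)) = Pow(Add(16, Pow(J, -1)), Rational(1, 2)))
Mul(Function('E')(20, 29), Q) = Mul(Pow(Add(16, Pow(29, -1)), Rational(1, 2)), -594) = Mul(Pow(Add(16, Rational(1, 29)), Rational(1, 2)), -594) = Mul(Pow(Rational(465, 29), Rational(1, 2)), -594) = Mul(Mul(Rational(1, 29), Pow(13485, Rational(1, 2))), -594) = Mul(Rational(-594, 29), Pow(13485, Rational(1, 2)))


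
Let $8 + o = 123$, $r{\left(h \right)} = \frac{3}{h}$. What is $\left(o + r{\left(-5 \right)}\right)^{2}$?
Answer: $\frac{327184}{25} \approx 13087.0$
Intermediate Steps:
$o = 115$ ($o = -8 + 123 = 115$)
$\left(o + r{\left(-5 \right)}\right)^{2} = \left(115 + \frac{3}{-5}\right)^{2} = \left(115 + 3 \left(- \frac{1}{5}\right)\right)^{2} = \left(115 - \frac{3}{5}\right)^{2} = \left(\frac{572}{5}\right)^{2} = \frac{327184}{25}$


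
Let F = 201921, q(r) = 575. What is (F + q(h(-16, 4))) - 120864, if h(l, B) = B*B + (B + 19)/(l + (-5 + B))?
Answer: 81632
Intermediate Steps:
h(l, B) = B² + (19 + B)/(-5 + B + l)
(F + q(h(-16, 4))) - 120864 = (201921 + 575) - 120864 = 202496 - 120864 = 81632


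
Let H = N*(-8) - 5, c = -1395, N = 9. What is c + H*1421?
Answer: -110812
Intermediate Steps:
H = -77 (H = 9*(-8) - 5 = -72 - 5 = -77)
c + H*1421 = -1395 - 77*1421 = -1395 - 109417 = -110812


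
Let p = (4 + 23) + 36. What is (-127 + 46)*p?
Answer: -5103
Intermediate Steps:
p = 63 (p = 27 + 36 = 63)
(-127 + 46)*p = (-127 + 46)*63 = -81*63 = -5103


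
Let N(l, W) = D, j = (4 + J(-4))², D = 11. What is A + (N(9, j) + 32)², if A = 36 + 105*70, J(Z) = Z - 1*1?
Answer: 9235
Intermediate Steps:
J(Z) = -1 + Z (J(Z) = Z - 1 = -1 + Z)
j = 1 (j = (4 + (-1 - 4))² = (4 - 5)² = (-1)² = 1)
N(l, W) = 11
A = 7386 (A = 36 + 7350 = 7386)
A + (N(9, j) + 32)² = 7386 + (11 + 32)² = 7386 + 43² = 7386 + 1849 = 9235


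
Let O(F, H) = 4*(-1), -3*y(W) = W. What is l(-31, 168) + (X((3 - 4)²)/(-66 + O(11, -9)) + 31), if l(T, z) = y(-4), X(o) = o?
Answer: 6787/210 ≈ 32.319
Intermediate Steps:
y(W) = -W/3
l(T, z) = 4/3 (l(T, z) = -⅓*(-4) = 4/3)
O(F, H) = -4
l(-31, 168) + (X((3 - 4)²)/(-66 + O(11, -9)) + 31) = 4/3 + ((3 - 4)²/(-66 - 4) + 31) = 4/3 + ((-1)²/(-70) + 31) = 4/3 + (1*(-1/70) + 31) = 4/3 + (-1/70 + 31) = 4/3 + 2169/70 = 6787/210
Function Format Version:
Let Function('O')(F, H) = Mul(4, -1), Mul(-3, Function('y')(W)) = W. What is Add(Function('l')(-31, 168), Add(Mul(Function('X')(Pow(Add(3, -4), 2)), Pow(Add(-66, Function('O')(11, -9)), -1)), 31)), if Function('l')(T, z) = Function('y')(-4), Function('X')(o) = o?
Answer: Rational(6787, 210) ≈ 32.319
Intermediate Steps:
Function('y')(W) = Mul(Rational(-1, 3), W)
Function('l')(T, z) = Rational(4, 3) (Function('l')(T, z) = Mul(Rational(-1, 3), -4) = Rational(4, 3))
Function('O')(F, H) = -4
Add(Function('l')(-31, 168), Add(Mul(Function('X')(Pow(Add(3, -4), 2)), Pow(Add(-66, Function('O')(11, -9)), -1)), 31)) = Add(Rational(4, 3), Add(Mul(Pow(Add(3, -4), 2), Pow(Add(-66, -4), -1)), 31)) = Add(Rational(4, 3), Add(Mul(Pow(-1, 2), Pow(-70, -1)), 31)) = Add(Rational(4, 3), Add(Mul(1, Rational(-1, 70)), 31)) = Add(Rational(4, 3), Add(Rational(-1, 70), 31)) = Add(Rational(4, 3), Rational(2169, 70)) = Rational(6787, 210)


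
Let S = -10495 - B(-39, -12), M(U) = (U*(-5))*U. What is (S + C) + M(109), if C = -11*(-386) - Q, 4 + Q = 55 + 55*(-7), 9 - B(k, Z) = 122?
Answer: -65207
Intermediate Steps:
B(k, Z) = -113 (B(k, Z) = 9 - 1*122 = 9 - 122 = -113)
Q = -334 (Q = -4 + (55 + 55*(-7)) = -4 + (55 - 385) = -4 - 330 = -334)
M(U) = -5*U**2 (M(U) = (-5*U)*U = -5*U**2)
S = -10382 (S = -10495 - 1*(-113) = -10495 + 113 = -10382)
C = 4580 (C = -11*(-386) - 1*(-334) = 4246 + 334 = 4580)
(S + C) + M(109) = (-10382 + 4580) - 5*109**2 = -5802 - 5*11881 = -5802 - 59405 = -65207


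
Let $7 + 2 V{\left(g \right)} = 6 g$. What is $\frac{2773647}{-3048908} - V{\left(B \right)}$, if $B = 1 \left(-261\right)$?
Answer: $\frac{2395192495}{3048908} \approx 785.59$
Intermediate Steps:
$B = -261$
$V{\left(g \right)} = - \frac{7}{2} + 3 g$ ($V{\left(g \right)} = - \frac{7}{2} + \frac{6 g}{2} = - \frac{7}{2} + 3 g$)
$\frac{2773647}{-3048908} - V{\left(B \right)} = \frac{2773647}{-3048908} - \left(- \frac{7}{2} + 3 \left(-261\right)\right) = 2773647 \left(- \frac{1}{3048908}\right) - \left(- \frac{7}{2} - 783\right) = - \frac{2773647}{3048908} - - \frac{1573}{2} = - \frac{2773647}{3048908} + \frac{1573}{2} = \frac{2395192495}{3048908}$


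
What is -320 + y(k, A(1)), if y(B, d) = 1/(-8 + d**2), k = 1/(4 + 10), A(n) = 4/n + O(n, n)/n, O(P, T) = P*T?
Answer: -5439/17 ≈ -319.94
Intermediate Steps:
A(n) = n + 4/n (A(n) = 4/n + (n*n)/n = 4/n + n**2/n = 4/n + n = n + 4/n)
k = 1/14 ≈ 0.071429
-320 + y(k, A(1)) = -320 + 1/(-8 + (1 + 4/1)**2) = -320 + 1/(-8 + (1 + 4*1)**2) = -320 + 1/(-8 + (1 + 4)**2) = -320 + 1/(-8 + 5**2) = -320 + 1/(-8 + 25) = -320 + 1/17 = -5439/17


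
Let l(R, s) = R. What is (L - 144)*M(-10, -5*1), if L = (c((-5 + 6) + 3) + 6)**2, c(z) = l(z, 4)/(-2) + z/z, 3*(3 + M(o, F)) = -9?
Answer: 714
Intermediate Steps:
M(o, F) = -6 (M(o, F) = -3 + (1/3)*(-9) = -3 - 3 = -6)
c(z) = 1 - z/2 (c(z) = z/(-2) + z/z = z*(-1/2) + 1 = -z/2 + 1 = 1 - z/2)
L = 25 (L = ((1 - ((-5 + 6) + 3)/2) + 6)**2 = ((1 - (1 + 3)/2) + 6)**2 = ((1 - 1/2*4) + 6)**2 = ((1 - 2) + 6)**2 = (-1 + 6)**2 = 5**2 = 25)
(L - 144)*M(-10, -5*1) = (25 - 144)*(-6) = -119*(-6) = 714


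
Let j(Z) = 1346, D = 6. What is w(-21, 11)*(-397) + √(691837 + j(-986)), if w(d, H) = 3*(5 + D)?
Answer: -13101 + √693183 ≈ -12268.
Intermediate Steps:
w(d, H) = 33 (w(d, H) = 3*(5 + 6) = 3*11 = 33)
w(-21, 11)*(-397) + √(691837 + j(-986)) = 33*(-397) + √(691837 + 1346) = -13101 + √693183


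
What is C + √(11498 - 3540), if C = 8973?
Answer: 8973 + √7958 ≈ 9062.2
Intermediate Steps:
C + √(11498 - 3540) = 8973 + √(11498 - 3540) = 8973 + √7958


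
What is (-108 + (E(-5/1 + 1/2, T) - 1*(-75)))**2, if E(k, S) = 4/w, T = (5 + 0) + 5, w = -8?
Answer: 4489/4 ≈ 1122.3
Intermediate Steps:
T = 10 (T = 5 + 5 = 10)
E(k, S) = -1/2 (E(k, S) = 4/(-8) = 4*(-1/8) = -1/2)
(-108 + (E(-5/1 + 1/2, T) - 1*(-75)))**2 = (-108 + (-1/2 - 1*(-75)))**2 = (-108 + (-1/2 + 75))**2 = (-108 + 149/2)**2 = (-67/2)**2 = 4489/4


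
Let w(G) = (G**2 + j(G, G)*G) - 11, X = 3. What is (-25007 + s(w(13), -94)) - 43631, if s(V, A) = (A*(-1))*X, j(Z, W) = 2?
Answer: -68356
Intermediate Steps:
w(G) = -11 + G**2 + 2*G (w(G) = (G**2 + 2*G) - 11 = -11 + G**2 + 2*G)
s(V, A) = -3*A (s(V, A) = (A*(-1))*3 = -A*3 = -3*A)
(-25007 + s(w(13), -94)) - 43631 = (-25007 - 3*(-94)) - 43631 = (-25007 + 282) - 43631 = -24725 - 43631 = -68356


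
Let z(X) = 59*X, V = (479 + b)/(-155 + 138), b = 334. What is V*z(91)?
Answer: -4364997/17 ≈ -2.5676e+5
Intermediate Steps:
V = -813/17 (V = (479 + 334)/(-155 + 138) = 813/(-17) = 813*(-1/17) = -813/17 ≈ -47.824)
V*z(91) = -47967*91/17 = -813/17*5369 = -4364997/17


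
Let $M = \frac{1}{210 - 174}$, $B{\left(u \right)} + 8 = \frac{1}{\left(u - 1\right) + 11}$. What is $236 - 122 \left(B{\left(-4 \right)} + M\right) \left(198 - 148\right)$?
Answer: $\frac{430649}{9} \approx 47850.0$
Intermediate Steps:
$B{\left(u \right)} = -8 + \frac{1}{10 + u}$ ($B{\left(u \right)} = -8 + \frac{1}{\left(u - 1\right) + 11} = -8 + \frac{1}{\left(-1 + u\right) + 11} = -8 + \frac{1}{10 + u}$)
$M = \frac{1}{36} \approx 0.027778$
$236 - 122 \left(B{\left(-4 \right)} + M\right) \left(198 - 148\right) = 236 - 122 \left(\frac{-79 - -32}{10 - 4} + \frac{1}{36}\right) \left(198 - 148\right) = 236 - 122 \left(\frac{-79 + 32}{6} + \frac{1}{36}\right) 50 = 236 - 122 \left(\frac{1}{6} \left(-47\right) + \frac{1}{36}\right) 50 = 236 - 122 \left(- \frac{47}{6} + \frac{1}{36}\right) 50 = 236 - 122 \left(\left(- \frac{281}{36}\right) 50\right) = 236 - - \frac{428525}{9} = 236 + \frac{428525}{9} = \frac{430649}{9}$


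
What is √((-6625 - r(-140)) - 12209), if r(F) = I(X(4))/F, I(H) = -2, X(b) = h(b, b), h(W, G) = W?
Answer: I*√92286670/70 ≈ 137.24*I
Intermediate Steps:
X(b) = b
r(F) = -2/F
√((-6625 - r(-140)) - 12209) = √((-6625 - (-2)/(-140)) - 12209) = √((-6625 - (-2)*(-1)/140) - 12209) = √((-6625 - 1*1/70) - 12209) = √((-6625 - 1/70) - 12209) = √(-463751/70 - 12209) = √(-1318381/70) = I*√92286670/70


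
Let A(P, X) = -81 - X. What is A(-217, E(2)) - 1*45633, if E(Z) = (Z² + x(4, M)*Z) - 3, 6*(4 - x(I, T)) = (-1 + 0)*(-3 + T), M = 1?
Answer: -137167/3 ≈ -45722.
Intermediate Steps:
x(I, T) = 7/2 + T/6 (x(I, T) = 4 - (-1 + 0)*(-3 + T)/6 = 4 - (-1)*(-3 + T)/6 = 4 - (3 - T)/6 = 4 + (-½ + T/6) = 7/2 + T/6)
E(Z) = -3 + Z² + 11*Z/3 (E(Z) = (Z² + (7/2 + (⅙)*1)*Z) - 3 = (Z² + (7/2 + ⅙)*Z) - 3 = (Z² + 11*Z/3) - 3 = -3 + Z² + 11*Z/3)
A(-217, E(2)) - 1*45633 = (-81 - (-3 + 2² + (11/3)*2)) - 1*45633 = (-81 - (-3 + 4 + 22/3)) - 45633 = (-81 - 1*25/3) - 45633 = (-81 - 25/3) - 45633 = -268/3 - 45633 = -137167/3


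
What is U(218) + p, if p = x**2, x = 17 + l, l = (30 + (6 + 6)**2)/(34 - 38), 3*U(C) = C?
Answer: 9299/12 ≈ 774.92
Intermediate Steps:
U(C) = C/3
l = -87/2 (l = (30 + 12**2)/(-4) = (30 + 144)*(-1/4) = 174*(-1/4) = -87/2 ≈ -43.500)
x = -53/2 (x = 17 - 87/2 = -53/2 ≈ -26.500)
p = 2809/4 (p = (-53/2)**2 = 2809/4 ≈ 702.25)
U(218) + p = (1/3)*218 + 2809/4 = 218/3 + 2809/4 = 9299/12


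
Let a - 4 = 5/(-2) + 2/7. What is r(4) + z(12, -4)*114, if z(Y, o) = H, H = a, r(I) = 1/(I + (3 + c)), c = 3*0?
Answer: 1426/7 ≈ 203.71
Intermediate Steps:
c = 0
a = 25/14 (a = 4 + (5/(-2) + 2/7) = 4 + (5*(-½) + 2*(⅐)) = 4 + (-5/2 + 2/7) = 4 - 31/14 = 25/14 ≈ 1.7857)
r(I) = 1/(3 + I) (r(I) = 1/(I + (3 + 0)) = 1/(I + 3) = 1/(3 + I))
H = 25/14 ≈ 1.7857
z(Y, o) = 25/14
r(4) + z(12, -4)*114 = 1/(3 + 4) + (25/14)*114 = 1/7 + 1425/7 = ⅐ + 1425/7 = 1426/7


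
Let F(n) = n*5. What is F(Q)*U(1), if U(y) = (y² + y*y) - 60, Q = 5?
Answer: -1450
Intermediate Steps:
U(y) = -60 + 2*y² (U(y) = (y² + y²) - 60 = 2*y² - 60 = -60 + 2*y²)
F(n) = 5*n
F(Q)*U(1) = (5*5)*(-60 + 2*1²) = 25*(-60 + 2*1) = 25*(-60 + 2) = 25*(-58) = -1450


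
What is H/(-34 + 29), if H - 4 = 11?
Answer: -3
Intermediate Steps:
H = 15 (H = 4 + 11 = 15)
H/(-34 + 29) = 15/(-34 + 29) = 15/(-5) = -⅕*15 = -3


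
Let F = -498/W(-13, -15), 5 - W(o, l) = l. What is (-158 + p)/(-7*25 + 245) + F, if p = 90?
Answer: -1811/70 ≈ -25.871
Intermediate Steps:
W(o, l) = 5 - l
F = -249/10 (F = -498/(5 - 1*(-15)) = -498/(5 + 15) = -498/20 = -498*1/20 = -249/10 ≈ -24.900)
(-158 + p)/(-7*25 + 245) + F = (-158 + 90)/(-7*25 + 245) - 249/10 = -68/(-175 + 245) - 249/10 = -68/70 - 249/10 = -68*1/70 - 249/10 = -34/35 - 249/10 = -1811/70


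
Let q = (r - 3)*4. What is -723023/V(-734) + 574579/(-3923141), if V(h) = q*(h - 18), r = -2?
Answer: -2845162843403/59004040640 ≈ -48.220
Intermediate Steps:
q = -20 (q = (-2 - 3)*4 = -5*4 = -20)
V(h) = 360 - 20*h (V(h) = -20*(h - 18) = -20*(-18 + h) = 360 - 20*h)
-723023/V(-734) + 574579/(-3923141) = -723023/(360 - 20*(-734)) + 574579/(-3923141) = -723023/(360 + 14680) + 574579*(-1/3923141) = -723023/15040 - 574579/3923141 = -2845162843403/59004040640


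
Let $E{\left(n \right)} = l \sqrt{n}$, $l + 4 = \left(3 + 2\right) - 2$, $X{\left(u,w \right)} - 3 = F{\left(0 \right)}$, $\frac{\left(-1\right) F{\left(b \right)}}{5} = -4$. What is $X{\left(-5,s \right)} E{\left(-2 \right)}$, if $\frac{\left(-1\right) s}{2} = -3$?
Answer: $- 23 i \sqrt{2} \approx - 32.527 i$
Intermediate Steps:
$s = 6$ ($s = \left(-2\right) \left(-3\right) = 6$)
$F{\left(b \right)} = 20$ ($F{\left(b \right)} = \left(-5\right) \left(-4\right) = 20$)
$X{\left(u,w \right)} = 23$ ($X{\left(u,w \right)} = 3 + 20 = 23$)
$l = -1$ ($l = -4 + \left(\left(3 + 2\right) - 2\right) = -4 + \left(5 - 2\right) = -4 + 3 = -1$)
$E{\left(n \right)} = - \sqrt{n}$
$X{\left(-5,s \right)} E{\left(-2 \right)} = 23 \left(- \sqrt{-2}\right) = 23 \left(- i \sqrt{2}\right) = - 23 i \sqrt{2}$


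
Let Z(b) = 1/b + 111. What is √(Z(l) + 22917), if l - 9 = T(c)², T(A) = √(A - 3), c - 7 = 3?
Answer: 607/4 ≈ 151.75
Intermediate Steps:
c = 10 (c = 7 + 3 = 10)
T(A) = √(-3 + A)
l = 16 (l = 9 + (√(-3 + 10))² = 9 + (√7)² = 9 + 7 = 16)
Z(b) = 111 + 1/b
√(Z(l) + 22917) = √((111 + 1/16) + 22917) = √(1777/16 + 22917) = √(368449/16) = 607/4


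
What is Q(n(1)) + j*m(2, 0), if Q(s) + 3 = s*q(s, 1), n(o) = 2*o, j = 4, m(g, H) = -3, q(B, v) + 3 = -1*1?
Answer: -23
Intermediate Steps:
q(B, v) = -4 (q(B, v) = -3 - 1*1 = -3 - 1 = -4)
Q(s) = -3 - 4*s (Q(s) = -3 + s*(-4) = -3 - 4*s)
Q(n(1)) + j*m(2, 0) = (-3 - 8) + 4*(-3) = (-3 - 4*2) - 12 = (-3 - 8) - 12 = -11 - 12 = -23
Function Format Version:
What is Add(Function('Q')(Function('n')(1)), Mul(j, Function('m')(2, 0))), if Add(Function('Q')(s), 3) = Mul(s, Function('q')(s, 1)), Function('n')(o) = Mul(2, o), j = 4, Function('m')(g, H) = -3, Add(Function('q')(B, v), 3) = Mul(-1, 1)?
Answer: -23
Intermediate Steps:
Function('q')(B, v) = -4 (Function('q')(B, v) = Add(-3, Mul(-1, 1)) = Add(-3, -1) = -4)
Function('Q')(s) = Add(-3, Mul(-4, s)) (Function('Q')(s) = Add(-3, Mul(s, -4)) = Add(-3, Mul(-4, s)))
Add(Function('Q')(Function('n')(1)), Mul(j, Function('m')(2, 0))) = Add(Add(-3, Mul(-4, Mul(2, 1))), Mul(4, -3)) = Add(Add(-3, Mul(-4, 2)), -12) = Add(Add(-3, -8), -12) = Add(-11, -12) = -23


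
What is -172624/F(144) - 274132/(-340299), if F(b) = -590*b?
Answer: 569680759/200776410 ≈ 2.8374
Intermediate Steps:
-172624/F(144) - 274132/(-340299) = -172624/((-590*144)) - 274132/(-340299) = -172624/(-84960) - 274132*(-1/340299) = -172624*(-1/84960) + 274132/340299 = 10789/5310 + 274132/340299 = 569680759/200776410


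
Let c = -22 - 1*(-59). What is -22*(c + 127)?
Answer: -3608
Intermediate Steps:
c = 37 (c = -22 + 59 = 37)
-22*(c + 127) = -22*(37 + 127) = -22*164 = -3608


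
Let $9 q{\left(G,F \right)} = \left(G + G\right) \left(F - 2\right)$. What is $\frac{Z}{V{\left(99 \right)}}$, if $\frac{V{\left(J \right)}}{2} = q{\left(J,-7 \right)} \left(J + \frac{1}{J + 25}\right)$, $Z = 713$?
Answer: $- \frac{22103}{1215423} \approx -0.018185$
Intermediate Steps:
$q{\left(G,F \right)} = \frac{2 G \left(-2 + F\right)}{9}$ ($q{\left(G,F \right)} = \frac{\left(G + G\right) \left(F - 2\right)}{9} = \frac{2 G \left(-2 + F\right)}{9}$)
$V{\left(J \right)} = - 4 J \left(J + \frac{1}{25 + J}\right)$ ($V{\left(J \right)} = 2 \frac{2 J \left(-2 - 7\right)}{9} \left(J + \frac{1}{J + 25}\right) = 2 \cdot \frac{2}{9} J \left(-9\right) \left(J + \frac{1}{25 + J}\right) = 2 - 2 J \left(J + \frac{1}{25 + J}\right) = 2 \left(- 2 J \left(J + \frac{1}{25 + J}\right)\right) = - 4 J \left(J + \frac{1}{25 + J}\right)$)
$\frac{Z}{V{\left(99 \right)}} = \frac{713}{\left(-4\right) 99 \frac{1}{25 + 99} \left(1 + 99^{2} + 25 \cdot 99\right)} = \frac{713}{\left(-4\right) 99 \cdot \frac{1}{124} \left(1 + 9801 + 2475\right)} = \frac{713}{\left(-4\right) 99 \cdot \frac{1}{124} \cdot 12277} = \frac{713}{- \frac{1215423}{31}} = 713 \left(- \frac{31}{1215423}\right) = - \frac{22103}{1215423}$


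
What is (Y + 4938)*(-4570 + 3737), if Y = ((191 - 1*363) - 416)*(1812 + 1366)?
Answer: 1552483758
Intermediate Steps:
Y = -1868664 (Y = ((191 - 363) - 416)*3178 = (-172 - 416)*3178 = -588*3178 = -1868664)
(Y + 4938)*(-4570 + 3737) = (-1868664 + 4938)*(-4570 + 3737) = -1863726*(-833) = 1552483758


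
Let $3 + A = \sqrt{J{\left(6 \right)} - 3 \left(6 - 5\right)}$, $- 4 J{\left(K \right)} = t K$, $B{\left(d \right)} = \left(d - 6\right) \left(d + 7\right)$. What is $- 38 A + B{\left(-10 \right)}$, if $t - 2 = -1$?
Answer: $162 - 57 i \sqrt{2} \approx 162.0 - 80.61 i$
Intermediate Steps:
$t = 1$ ($t = 2 - 1 = 1$)
$B{\left(d \right)} = \left(-6 + d\right) \left(7 + d\right)$
$J{\left(K \right)} = - \frac{K}{4}$ ($J{\left(K \right)} = - \frac{1 K}{4} = - \frac{K}{4}$)
$A = -3 + \frac{3 i \sqrt{2}}{2}$ ($A = -3 + \sqrt{\left(- \frac{1}{4}\right) 6 - 3 \left(6 - 5\right)} = -3 + \sqrt{- \frac{3}{2} - 3} = -3 + \sqrt{- \frac{9}{2}} = -3 + \frac{3 i \sqrt{2}}{2} \approx -3.0 + 2.1213 i$)
$- 38 A + B{\left(-10 \right)} = - 38 \left(-3 + \frac{3 i \sqrt{2}}{2}\right) - \left(52 - 100\right) = \left(114 - 57 i \sqrt{2}\right) - -48 = \left(114 - 57 i \sqrt{2}\right) + 48 = 162 - 57 i \sqrt{2}$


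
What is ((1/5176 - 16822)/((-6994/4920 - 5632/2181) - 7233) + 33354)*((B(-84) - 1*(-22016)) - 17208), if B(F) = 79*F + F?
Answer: -178023536698216173948/2791331055031 ≈ -6.3777e+7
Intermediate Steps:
B(F) = 80*F
((1/5176 - 16822)/((-6994/4920 - 5632/2181) - 7233) + 33354)*((B(-84) - 1*(-22016)) - 17208) = ((1/5176 - 16822)/((-6994/4920 - 5632/2181) - 7233) + 33354)*((80*(-84) - 1*(-22016)) - 17208) = ((1/5176 - 16822)/((-6994*1/4920 - 5632*1/2181) - 7233) + 33354)*((-6720 + 22016) - 17208) = (-87070671/(5176*((-3497/2460 - 5632/2181) - 7233)) + 33354)*(15296 - 17208) = (-87070671/(5176*(-2386853/596140 - 7233)) + 33354)*(-1912) = (-87070671/(5176*(-4314267473/596140)) + 33354)*(-1912) = (-87070671/5176*(-596140/4314267473) + 33354)*(-1912) = (12976577452485/5582662110062 + 33354)*(-1912) = (186217088596460433/5582662110062)*(-1912) = -178023536698216173948/2791331055031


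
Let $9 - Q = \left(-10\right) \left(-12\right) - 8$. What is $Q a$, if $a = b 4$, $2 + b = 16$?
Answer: $-5768$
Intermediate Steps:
$b = 14$ ($b = -2 + 16 = 14$)
$Q = -103$ ($Q = 9 - \left(\left(-10\right) \left(-12\right) - 8\right) = 9 - \left(120 - 8\right) = 9 - 112 = -103$)
$a = 56$ ($a = 14 \cdot 4 = 56$)
$Q a = \left(-103\right) 56 = -5768$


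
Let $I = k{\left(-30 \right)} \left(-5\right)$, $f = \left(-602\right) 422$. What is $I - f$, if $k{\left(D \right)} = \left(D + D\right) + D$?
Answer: $254494$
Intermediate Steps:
$k{\left(D \right)} = 3 D$ ($k{\left(D \right)} = 2 D + D = 3 D$)
$f = -254044$
$I = 450$ ($I = 3 \left(-30\right) \left(-5\right) = \left(-90\right) \left(-5\right) = 450$)
$I - f = 450 - -254044 = 450 + 254044 = 254494$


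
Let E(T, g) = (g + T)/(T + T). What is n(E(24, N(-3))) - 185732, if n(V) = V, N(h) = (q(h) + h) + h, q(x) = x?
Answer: -2971707/16 ≈ -1.8573e+5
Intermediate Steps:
N(h) = 3*h (N(h) = (h + h) + h = 2*h + h = 3*h)
E(T, g) = (T + g)/(2*T) (E(T, g) = (T + g)/((2*T)) = (T + g)*(1/(2*T)) = (T + g)/(2*T))
n(E(24, N(-3))) - 185732 = (1/2)*(24 + 3*(-3))/24 - 185732 = (1/2)*(1/24)*(24 - 9) - 185732 = (1/2)*(1/24)*15 - 185732 = 5/16 - 185732 = -2971707/16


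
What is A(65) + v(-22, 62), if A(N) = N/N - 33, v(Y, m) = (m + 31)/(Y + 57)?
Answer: -1027/35 ≈ -29.343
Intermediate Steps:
v(Y, m) = (31 + m)/(57 + Y)
A(N) = -32 (A(N) = 1 - 33 = -32)
A(65) + v(-22, 62) = -32 + (31 + 62)/(57 - 22) = -32 + 93/35 = -1027/35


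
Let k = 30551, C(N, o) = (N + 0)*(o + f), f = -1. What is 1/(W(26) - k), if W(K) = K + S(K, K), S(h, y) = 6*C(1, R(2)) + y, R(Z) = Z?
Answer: -1/30493 ≈ -3.2794e-5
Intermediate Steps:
C(N, o) = N*(-1 + o) (C(N, o) = (N + 0)*(o - 1) = N*(-1 + o))
S(h, y) = 6 + y (S(h, y) = 6*(1*(-1 + 2)) + y = 6*(1*1) + y = 6*1 + y = 6 + y)
W(K) = 6 + 2*K (W(K) = K + (6 + K) = 6 + 2*K)
1/(W(26) - k) = 1/((6 + 2*26) - 1*30551) = 1/((6 + 52) - 30551) = 1/(58 - 30551) = 1/(-30493) = -1/30493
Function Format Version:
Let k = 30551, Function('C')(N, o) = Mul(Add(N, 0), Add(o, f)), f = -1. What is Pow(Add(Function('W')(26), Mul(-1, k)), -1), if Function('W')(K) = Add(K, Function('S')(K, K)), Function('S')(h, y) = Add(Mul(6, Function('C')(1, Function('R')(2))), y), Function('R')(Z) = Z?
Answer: Rational(-1, 30493) ≈ -3.2794e-5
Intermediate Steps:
Function('C')(N, o) = Mul(N, Add(-1, o)) (Function('C')(N, o) = Mul(Add(N, 0), Add(o, -1)) = Mul(N, Add(-1, o)))
Function('S')(h, y) = Add(6, y) (Function('S')(h, y) = Add(Mul(6, Mul(1, Add(-1, 2))), y) = Add(Mul(6, Mul(1, 1)), y) = Add(Mul(6, 1), y) = Add(6, y))
Function('W')(K) = Add(6, Mul(2, K)) (Function('W')(K) = Add(K, Add(6, K)) = Add(6, Mul(2, K)))
Pow(Add(Function('W')(26), Mul(-1, k)), -1) = Pow(Add(Add(6, Mul(2, 26)), Mul(-1, 30551)), -1) = Pow(Add(Add(6, 52), -30551), -1) = Pow(Add(58, -30551), -1) = Pow(-30493, -1) = Rational(-1, 30493)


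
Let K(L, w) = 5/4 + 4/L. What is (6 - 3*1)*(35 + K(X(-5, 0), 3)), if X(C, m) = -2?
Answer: 411/4 ≈ 102.75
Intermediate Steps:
K(L, w) = 5/4 + 4/L (K(L, w) = 5*(¼) + 4/L = 5/4 + 4/L)
(6 - 3*1)*(35 + K(X(-5, 0), 3)) = (6 - 3*1)*(35 + (5/4 + 4/(-2))) = (6 - 3)*(35 + (5/4 + 4*(-½))) = 3*(35 + (5/4 - 2)) = 3*(35 - ¾) = 3*(137/4) = 411/4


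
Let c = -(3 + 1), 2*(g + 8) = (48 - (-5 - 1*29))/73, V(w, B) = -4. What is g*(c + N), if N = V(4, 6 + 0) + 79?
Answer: -38553/73 ≈ -528.12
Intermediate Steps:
g = -543/73 (g = -8 + ((48 - (-5 - 1*29))/73)/2 = -8 + ((48 - (-5 - 29))*(1/73))/2 = -8 + ((48 - 1*(-34))*(1/73))/2 = -8 + ((48 + 34)*(1/73))/2 = -8 + (82*(1/73))/2 = -8 + (½)*(82/73) = -8 + 41/73 = -543/73 ≈ -7.4384)
c = -4 (c = -1*4 = -4)
N = 75 (N = -4 + 79 = 75)
g*(c + N) = -543*(-4 + 75)/73 = -543/73*71 = -38553/73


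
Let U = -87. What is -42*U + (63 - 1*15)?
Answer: 3702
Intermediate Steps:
-42*U + (63 - 1*15) = -42*(-87) + (63 - 1*15) = 3654 + (63 - 15) = 3654 + 48 = 3702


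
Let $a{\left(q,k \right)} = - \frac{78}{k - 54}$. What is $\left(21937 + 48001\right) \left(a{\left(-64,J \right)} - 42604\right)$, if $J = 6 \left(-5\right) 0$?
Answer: $- \frac{26815837774}{9} \approx -2.9795 \cdot 10^{9}$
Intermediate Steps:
$J = 0$ ($J = \left(-30\right) 0 = 0$)
$a{\left(q,k \right)} = - \frac{78}{-54 + k}$ ($a{\left(q,k \right)} = - \frac{78}{k - 54} = - \frac{78}{-54 + k}$)
$\left(21937 + 48001\right) \left(a{\left(-64,J \right)} - 42604\right) = \left(21937 + 48001\right) \left(- \frac{78}{-54 + 0} - 42604\right) = 69938 \left(- \frac{78}{-54} - 42604\right) = 69938 \left(\left(-78\right) \left(- \frac{1}{54}\right) - 42604\right) = 69938 \left(\frac{13}{9} - 42604\right) = 69938 \left(- \frac{383423}{9}\right) = - \frac{26815837774}{9}$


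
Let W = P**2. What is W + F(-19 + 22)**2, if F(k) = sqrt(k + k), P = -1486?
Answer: 2208202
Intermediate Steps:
F(k) = sqrt(2)*sqrt(k) (F(k) = sqrt(2*k) = sqrt(2)*sqrt(k))
W = 2208196 (W = (-1486)**2 = 2208196)
W + F(-19 + 22)**2 = 2208196 + (sqrt(2)*sqrt(-19 + 22))**2 = 2208196 + (sqrt(2)*sqrt(3))**2 = 2208196 + (sqrt(6))**2 = 2208196 + 6 = 2208202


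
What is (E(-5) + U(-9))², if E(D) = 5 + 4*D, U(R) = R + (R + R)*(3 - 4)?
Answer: 36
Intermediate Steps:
U(R) = -R (U(R) = R + (2*R)*(-1) = R - 2*R = -R)
(E(-5) + U(-9))² = ((5 + 4*(-5)) - 1*(-9))² = ((5 - 20) + 9)² = (-15 + 9)² = (-6)² = 36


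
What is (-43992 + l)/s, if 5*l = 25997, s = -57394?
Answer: 193963/286970 ≈ 0.67590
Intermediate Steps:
l = 25997/5 (l = (⅕)*25997 = 25997/5 ≈ 5199.4)
(-43992 + l)/s = (-43992 + 25997/5)/(-57394) = -193963/5*(-1/57394) = 193963/286970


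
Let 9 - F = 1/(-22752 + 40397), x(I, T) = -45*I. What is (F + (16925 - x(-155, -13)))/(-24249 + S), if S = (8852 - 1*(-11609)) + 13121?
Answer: 58575518/54893595 ≈ 1.0671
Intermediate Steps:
S = 33582 (S = (8852 + 11609) + 13121 = 20461 + 13121 = 33582)
F = 158804/17645 (F = 9 - 1/(-22752 + 40397) = 9 - 1/17645 = 158804/17645 ≈ 8.9999)
(F + (16925 - x(-155, -13)))/(-24249 + S) = (158804/17645 + (16925 - (-45)*(-155)))/(-24249 + 33582) = (158804/17645 + (16925 - 1*6975))/9333 = (158804/17645 + (16925 - 6975))*(1/9333) = (158804/17645 + 9950)*(1/9333) = (175726554/17645)*(1/9333) = 58575518/54893595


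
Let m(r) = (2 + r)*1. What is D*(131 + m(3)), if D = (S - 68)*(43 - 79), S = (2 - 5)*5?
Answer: 406368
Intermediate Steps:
S = -15 (S = -3*5 = -15)
m(r) = 2 + r
D = 2988 (D = (-15 - 68)*(43 - 79) = -83*(-36) = 2988)
D*(131 + m(3)) = 2988*(131 + (2 + 3)) = 2988*(131 + 5) = 2988*136 = 406368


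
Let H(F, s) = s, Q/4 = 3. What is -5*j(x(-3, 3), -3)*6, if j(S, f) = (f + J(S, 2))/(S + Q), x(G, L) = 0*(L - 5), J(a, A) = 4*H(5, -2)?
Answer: 55/2 ≈ 27.500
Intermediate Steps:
Q = 12 (Q = 4*3 = 12)
J(a, A) = -8 (J(a, A) = 4*(-2) = -8)
x(G, L) = 0 (x(G, L) = 0*(-5 + L) = 0)
j(S, f) = (-8 + f)/(12 + S) (j(S, f) = (f - 8)/(S + 12) = (-8 + f)/(12 + S))
-5*j(x(-3, 3), -3)*6 = -5*(-8 - 3)/(12 + 0)*6 = -5*(-11)/12*6 = -5*(-11/12)*6 = (55/12)*6 = 55/2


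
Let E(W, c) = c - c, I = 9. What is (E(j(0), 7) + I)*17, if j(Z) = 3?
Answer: 153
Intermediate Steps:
E(W, c) = 0
(E(j(0), 7) + I)*17 = (0 + 9)*17 = 9*17 = 153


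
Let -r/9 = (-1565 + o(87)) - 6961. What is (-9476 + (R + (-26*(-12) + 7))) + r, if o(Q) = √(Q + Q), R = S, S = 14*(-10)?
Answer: 67437 - 9*√174 ≈ 67318.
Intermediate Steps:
S = -140
R = -140
o(Q) = √2*√Q (o(Q) = √(2*Q) = √2*√Q)
r = 76734 - 9*√174 (r = -9*((-1565 + √2*√87) - 6961) = -9*((-1565 + √174) - 6961) = -9*(-8526 + √174) = 76734 - 9*√174 ≈ 76615.)
(-9476 + (R + (-26*(-12) + 7))) + r = (-9476 + (-140 + (-26*(-12) + 7))) + (76734 - 9*√174) = (-9476 + (-140 + (312 + 7))) + (76734 - 9*√174) = (-9476 + (-140 + 319)) + (76734 - 9*√174) = (-9476 + 179) + (76734 - 9*√174) = -9297 + (76734 - 9*√174) = 67437 - 9*√174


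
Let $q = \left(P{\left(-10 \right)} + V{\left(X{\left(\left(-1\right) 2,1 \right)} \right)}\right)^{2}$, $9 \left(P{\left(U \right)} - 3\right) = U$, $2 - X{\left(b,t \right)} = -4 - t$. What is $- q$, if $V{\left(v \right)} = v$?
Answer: $- \frac{6400}{81} \approx -79.012$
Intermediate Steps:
$X{\left(b,t \right)} = 6 + t$ ($X{\left(b,t \right)} = 2 - \left(-4 - t\right) = 2 + \left(4 + t\right) = 6 + t$)
$P{\left(U \right)} = 3 + \frac{U}{9}$
$q = \frac{6400}{81}$ ($q = \left(\left(3 + \frac{1}{9} \left(-10\right)\right) + \left(6 + 1\right)\right)^{2} = \left(\left(3 - \frac{10}{9}\right) + 7\right)^{2} = \left(\frac{17}{9} + 7\right)^{2} = \left(\frac{80}{9}\right)^{2} = \frac{6400}{81} \approx 79.012$)
$- q = \left(-1\right) \frac{6400}{81} = - \frac{6400}{81}$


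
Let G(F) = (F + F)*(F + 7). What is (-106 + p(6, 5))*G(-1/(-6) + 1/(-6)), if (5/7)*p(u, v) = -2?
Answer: 0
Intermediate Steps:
p(u, v) = -14/5 (p(u, v) = (7/5)*(-2) = -14/5)
G(F) = 2*F*(7 + F) (G(F) = (2*F)*(7 + F) = 2*F*(7 + F))
(-106 + p(6, 5))*G(-1/(-6) + 1/(-6)) = (-106 - 14/5)*(2*(-1/(-6) + 1/(-6))*(7 + (-1/(-6) + 1/(-6)))) = -1088*(-1*(-1/6) + 1*(-1/6))*(7 + (-1*(-1/6) + 1*(-1/6)))/5 = -1088*(1/6 - 1/6)*(7 + (1/6 - 1/6))/5 = -1088*0*(7 + 0)/5 = -1088*0*7/5 = -544/5*0 = 0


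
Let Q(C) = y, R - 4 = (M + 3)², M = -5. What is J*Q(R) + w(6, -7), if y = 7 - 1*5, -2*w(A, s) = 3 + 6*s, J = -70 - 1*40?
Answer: -401/2 ≈ -200.50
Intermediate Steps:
J = -110 (J = -70 - 40 = -110)
w(A, s) = -3/2 - 3*s (w(A, s) = -(3 + 6*s)/2 = -3/2 - 3*s)
y = 2 (y = 7 - 5 = 2)
R = 8 (R = 4 + (-5 + 3)² = 4 + (-2)² = 4 + 4 = 8)
Q(C) = 2
J*Q(R) + w(6, -7) = -110*2 + (-3/2 - 3*(-7)) = -220 + (-3/2 + 21) = -220 + 39/2 = -401/2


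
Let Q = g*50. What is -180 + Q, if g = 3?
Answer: -30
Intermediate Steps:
Q = 150 (Q = 3*50 = 150)
-180 + Q = -180 + 150 = -30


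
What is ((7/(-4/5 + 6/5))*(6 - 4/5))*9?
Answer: 819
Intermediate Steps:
((7/(-4/5 + 6/5))*(6 - 4/5))*9 = ((7/(-4*1/5 + 6*(1/5)))*(6 - 4/5))*9 = ((7/(-4/5 + 6/5))*(6 - 1*4/5))*9 = ((7/(2/5))*(6 - 4/5))*9 = ((7*(5/2))*(26/5))*9 = ((35/2)*(26/5))*9 = 91*9 = 819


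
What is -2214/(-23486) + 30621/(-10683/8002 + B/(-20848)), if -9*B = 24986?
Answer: -134971566057138051/5297662698553 ≈ -25478.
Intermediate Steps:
B = -24986/9 (B = -⅑*24986 = -24986/9 ≈ -2776.2)
-2214/(-23486) + 30621/(-10683/8002 + B/(-20848)) = -2214/(-23486) + 30621/(-10683/8002 - 24986/9/(-20848)) = -2214*(-1/23486) + 30621/(-10683*1/8002 - 24986/9*(-1/20848)) = 1107/11743 + 30621/(-10683/8002 + 12493/93816) = 1107/11743 + 30621/(-451133671/375357816) = 1107/11743 + 30621*(-375357816/451133671) = 1107/11743 - 11493831683736/451133671 = -134971566057138051/5297662698553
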